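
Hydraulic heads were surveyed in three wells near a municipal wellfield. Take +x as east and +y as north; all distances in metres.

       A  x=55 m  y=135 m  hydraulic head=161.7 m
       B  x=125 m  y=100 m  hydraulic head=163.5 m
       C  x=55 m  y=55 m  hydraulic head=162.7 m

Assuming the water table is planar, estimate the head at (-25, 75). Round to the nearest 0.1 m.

Taking A as reference: B−A = (70, -35, +1.8); C−A = (0, -80, +1.0).
Determinant of the coordinate differences = 70·(-80) − 0·(-35) = -5600.
∂h/∂x = [(+1.8)·(-80) − (+1.0)·(-35)] / -5600 = +0.01946
∂h/∂y = [70·(+1.0) − 0·(+1.8)] / -5600 = -0.01250
h(-25, 75) = 161.7 + (+0.01946)·(-80) + (-0.01250)·(-60) = 161.7 -1.557 +0.750 = 160.893 m.

160.9 m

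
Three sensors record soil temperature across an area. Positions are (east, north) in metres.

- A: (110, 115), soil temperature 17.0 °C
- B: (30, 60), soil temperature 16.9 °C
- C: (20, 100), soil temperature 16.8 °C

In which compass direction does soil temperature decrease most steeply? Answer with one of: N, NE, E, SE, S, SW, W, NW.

NW

Three-point gradient (reference A): Δ to B = (-80, -55, -0.1), Δ to C = (-90, -15, -0.2).
∂T/∂x = +0.002533, ∂T/∂y = -0.001867 (det = -3750).
Steepest decrease is along −∇f = (-0.002533 E, +0.001867 N) → northwest.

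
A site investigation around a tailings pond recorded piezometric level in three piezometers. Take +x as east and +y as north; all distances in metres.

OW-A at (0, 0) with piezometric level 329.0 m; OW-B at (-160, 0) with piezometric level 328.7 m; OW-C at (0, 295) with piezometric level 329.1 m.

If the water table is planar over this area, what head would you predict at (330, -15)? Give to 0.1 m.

329.6 m

∂h/∂x = (328.7 − 329.0) / (-160 − 0) = +0.001875
∂h/∂y = (329.1 − 329.0) / (295 − 0) = +0.0003390
h(330, -15) = 329.0 + (+0.001875)·(330) + (+0.0003390)·(-15) = 329.0 +0.619 -0.005 = 329.614 m.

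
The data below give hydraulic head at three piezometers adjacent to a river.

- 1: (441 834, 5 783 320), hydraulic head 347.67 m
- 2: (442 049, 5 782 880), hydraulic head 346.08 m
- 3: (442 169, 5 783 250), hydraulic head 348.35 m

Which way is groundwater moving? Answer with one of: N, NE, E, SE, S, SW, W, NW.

SW

Differences from 1: to 2 (Δx, Δy, Δh) = (215, -440, -1.59); to 3 = (335, -70, +0.68).
Solve a·Δx + b·Δy = Δh: det = 215·(-70) − 335·(-440) = 132350.
∂h/∂x = [(-1.59)·(-70) − (+0.68)·(-440)] / 132350 = +0.003102
∂h/∂y = [215·(+0.68) − 335·(-1.59)] / 132350 = +0.005129
Flow = −∇h = (-0.003102 east, -0.005129 north), which points southwest.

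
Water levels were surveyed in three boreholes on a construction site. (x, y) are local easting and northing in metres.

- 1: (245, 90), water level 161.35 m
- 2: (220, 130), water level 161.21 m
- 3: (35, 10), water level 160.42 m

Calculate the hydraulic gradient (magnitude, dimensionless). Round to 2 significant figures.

0.0047

Differences from 1: to 2 (Δx, Δy, Δh) = (-25, 40, -0.14); to 3 = (-210, -80, -0.93).
Determinant of the coordinate differences = (-25)·(-80) − (-210)·40 = 10400.
∂h/∂x = [(-0.14)·(-80) − (-0.93)·40] / 10400 = +0.004654
∂h/∂y = [(-25)·(-0.93) − (-210)·(-0.14)] / 10400 = -0.0005913
|∇h| = √(0.004654² + -0.0005913²) = 0.004691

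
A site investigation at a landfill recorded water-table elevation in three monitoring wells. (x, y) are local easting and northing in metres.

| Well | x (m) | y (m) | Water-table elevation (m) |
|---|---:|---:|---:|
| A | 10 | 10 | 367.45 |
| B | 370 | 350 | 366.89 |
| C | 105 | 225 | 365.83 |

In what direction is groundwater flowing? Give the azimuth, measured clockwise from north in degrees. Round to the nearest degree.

321°

Taking A as reference: B−A = (360, 340, -0.56); C−A = (95, 215, -1.62).
Determinant of the coordinate differences = 360·215 − 95·340 = 45100.
∂h/∂x = [(-0.56)·215 − (-1.62)·340] / 45100 = +0.009543
∂h/∂y = [360·(-1.62) − 95·(-0.56)] / 45100 = -0.01175
Flow direction (−∇h) has components (-0.009543 E, +0.01175 N).
Azimuth = atan2(E, N) = atan2(-0.009543, +0.01175) = 320.9° ≈ 321°.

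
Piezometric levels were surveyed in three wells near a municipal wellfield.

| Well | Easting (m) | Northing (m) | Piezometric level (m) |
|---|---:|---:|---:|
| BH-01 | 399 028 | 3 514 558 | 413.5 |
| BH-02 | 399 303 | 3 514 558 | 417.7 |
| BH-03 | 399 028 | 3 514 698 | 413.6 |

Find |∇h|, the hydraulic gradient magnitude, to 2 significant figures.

∂h/∂x = (417.7 − 413.5) / (399303 − 399028) = +0.01527
∂h/∂y = (413.6 − 413.5) / (3514698 − 3514558) = +0.0007143
|∇h| = √(0.01527² + 0.0007143²) = 0.01529

0.015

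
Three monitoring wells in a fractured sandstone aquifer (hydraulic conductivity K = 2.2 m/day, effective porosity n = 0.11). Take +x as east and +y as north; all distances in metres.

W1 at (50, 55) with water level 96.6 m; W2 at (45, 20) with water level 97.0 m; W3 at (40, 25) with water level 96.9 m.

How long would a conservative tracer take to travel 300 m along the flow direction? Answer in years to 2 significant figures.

Taking W1 as reference: W2−W1 = (-5, -35, +0.4); W3−W1 = (-10, -30, +0.3).
Solve a·Δx + b·Δy = Δh: det = (-5)·(-30) − (-10)·(-35) = -200.
∂h/∂x = [(+0.4)·(-30) − (+0.3)·(-35)] / -200 = +0.007500
∂h/∂y = [(-5)·(+0.3) − (-10)·(+0.4)] / -200 = -0.01250
|∇h| = √(0.007500² + -0.01250²) = 0.01458
Seepage velocity v = K·i/n = 2.2 × 0.01458 / 0.11 = 0.2916 m/day.
t = 300 / 0.2916 = 1029 days = 2.82 years.

2.8 years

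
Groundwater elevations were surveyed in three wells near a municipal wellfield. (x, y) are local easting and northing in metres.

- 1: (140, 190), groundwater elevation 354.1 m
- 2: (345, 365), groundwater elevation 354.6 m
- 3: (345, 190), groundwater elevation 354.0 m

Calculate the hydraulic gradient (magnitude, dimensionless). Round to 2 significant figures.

Differences from 1: to 2 (Δx, Δy, Δh) = (205, 175, +0.5); to 3 = (205, 0, -0.1).
Determinant of the coordinate differences = 205·0 − 205·175 = -35875.
∂h/∂x = [(+0.5)·0 − (-0.1)·175] / -35875 = -0.0004878
∂h/∂y = [205·(-0.1) − 205·(+0.5)] / -35875 = +0.003429
|∇h| = √(-0.0004878² + 0.003429²) = 0.003464

0.0035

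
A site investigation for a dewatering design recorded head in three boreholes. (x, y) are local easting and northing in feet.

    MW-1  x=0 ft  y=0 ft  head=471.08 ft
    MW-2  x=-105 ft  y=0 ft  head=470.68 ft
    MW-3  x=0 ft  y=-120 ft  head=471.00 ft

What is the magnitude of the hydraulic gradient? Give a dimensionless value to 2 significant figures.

∂h/∂x = (470.68 − 471.08) / (-105 − 0) = +0.003810
∂h/∂y = (471.00 − 471.08) / (-120 − 0) = +0.0006667
|∇h| = √(0.003810² + 0.0006667²) = 0.003868

0.0039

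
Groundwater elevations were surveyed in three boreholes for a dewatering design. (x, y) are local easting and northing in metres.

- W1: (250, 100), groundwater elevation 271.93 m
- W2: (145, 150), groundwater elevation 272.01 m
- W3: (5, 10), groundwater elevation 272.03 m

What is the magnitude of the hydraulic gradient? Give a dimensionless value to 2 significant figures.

0.00070

Three-point gradient (reference W1): Δ to W2 = (-105, 50, +0.08), Δ to W3 = (-245, -90, +0.10).
∂h/∂x = -0.0005622, ∂h/∂y = +0.0004194 (det = 21700).
|∇h| = √(-0.0005622² + 0.0004194²) = 0.0007014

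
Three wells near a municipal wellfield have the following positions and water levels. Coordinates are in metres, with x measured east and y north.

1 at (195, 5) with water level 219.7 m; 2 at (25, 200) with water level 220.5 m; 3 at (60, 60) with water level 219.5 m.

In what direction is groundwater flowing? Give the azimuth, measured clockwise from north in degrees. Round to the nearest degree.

210°

Taking 1 as reference: 2−1 = (-170, 195, +0.8); 3−1 = (-135, 55, -0.2).
Determinant of the coordinate differences = (-170)·55 − (-135)·195 = 16975.
∂h/∂x = [(+0.8)·55 − (-0.2)·195] / 16975 = +0.004890
∂h/∂y = [(-170)·(-0.2) − (-135)·(+0.8)] / 16975 = +0.008365
Flow direction (−∇h) has components (-0.004890 E, -0.008365 N).
Azimuth = atan2(E, N) = atan2(-0.004890, -0.008365) = 210.3° ≈ 210°.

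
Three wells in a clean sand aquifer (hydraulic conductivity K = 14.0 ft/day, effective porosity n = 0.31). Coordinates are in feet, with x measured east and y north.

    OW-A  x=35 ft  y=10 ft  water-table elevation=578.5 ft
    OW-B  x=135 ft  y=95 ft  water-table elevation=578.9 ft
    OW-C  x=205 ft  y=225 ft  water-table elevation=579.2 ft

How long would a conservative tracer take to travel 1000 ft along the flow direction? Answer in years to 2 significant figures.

Differences from OW-A: to OW-B (Δx, Δy, Δh) = (100, 85, +0.4); to OW-C = (170, 215, +0.7).
Solve a·Δx + b·Δy = Δh: det = 100·215 − 170·85 = 7050.
∂h/∂x = [(+0.4)·215 − (+0.7)·85] / 7050 = +0.003759
∂h/∂y = [100·(+0.7) − 170·(+0.4)] / 7050 = +0.0002837
|∇h| = √(0.003759² + 0.0002837²) = 0.00377
Seepage velocity v = K·i/n = 14.0 × 0.00377 / 0.31 = 0.1703 ft/day.
t = 1000 / 0.1703 = 5872 days = 16.1 years.

16 years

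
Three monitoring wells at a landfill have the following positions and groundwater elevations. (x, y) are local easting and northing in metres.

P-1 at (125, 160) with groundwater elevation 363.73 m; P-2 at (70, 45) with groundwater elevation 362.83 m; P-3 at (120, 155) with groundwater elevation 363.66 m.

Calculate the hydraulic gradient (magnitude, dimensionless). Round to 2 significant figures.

With h = a·x + b·y + c and P-1 as origin, the differences give:
  (-55)·a + (-115)·b = -0.90
  (-5)·a + (-5)·b = -0.07
Eliminate b (×(-5) and ×(-115), subtract): -300·a = -3.550 → a = ∂h/∂x = +0.01183
Back-substitute: b = ∂h/∂y = +0.002167.
|∇h| = √(0.01183² + 0.002167²) = 0.01203

0.012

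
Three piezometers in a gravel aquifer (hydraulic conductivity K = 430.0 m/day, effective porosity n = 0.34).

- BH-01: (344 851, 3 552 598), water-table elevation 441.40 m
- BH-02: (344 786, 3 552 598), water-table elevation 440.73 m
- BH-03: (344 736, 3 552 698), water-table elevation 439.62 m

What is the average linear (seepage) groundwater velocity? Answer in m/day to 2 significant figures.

Differences from BH-01: to BH-02 (Δx, Δy, Δh) = (-65, 0, -0.67); to BH-03 = (-115, 100, -1.78).
Determinant of the coordinate differences = (-65)·100 − (-115)·0 = -6500.
∂h/∂x = [(-0.67)·100 − (-1.78)·0] / -6500 = +0.01031
∂h/∂y = [(-65)·(-1.78) − (-115)·(-0.67)] / -6500 = -0.005946
|∇h| = √(0.01031² + -0.005946²) = 0.0119
Seepage velocity v = K·i/n = 430.0 × 0.0119 / 0.34 = 15.05 m/day.

15 m/day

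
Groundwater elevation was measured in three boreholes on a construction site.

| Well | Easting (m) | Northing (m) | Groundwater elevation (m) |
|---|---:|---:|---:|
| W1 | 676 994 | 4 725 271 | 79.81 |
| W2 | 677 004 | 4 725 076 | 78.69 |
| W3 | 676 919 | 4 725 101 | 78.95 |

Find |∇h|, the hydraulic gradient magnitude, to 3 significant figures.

With h = a·x + b·y + c and W1 as origin, the differences give:
  10·a + (-195)·b = -1.12
  (-75)·a + (-170)·b = -0.86
Eliminate b (×(-170) and ×(-195), subtract): -16325·a = 22.700 → a = ∂h/∂x = -0.001391
Back-substitute: b = ∂h/∂y = +0.005672.
|∇h| = √(-0.001391² + 0.005672²) = 0.00584

0.00584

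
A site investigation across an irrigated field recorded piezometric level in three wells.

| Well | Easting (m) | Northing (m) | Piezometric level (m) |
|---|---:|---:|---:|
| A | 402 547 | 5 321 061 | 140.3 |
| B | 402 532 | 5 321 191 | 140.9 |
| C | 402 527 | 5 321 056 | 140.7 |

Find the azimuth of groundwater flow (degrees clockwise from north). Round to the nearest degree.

Differences from A: to B (Δx, Δy, Δh) = (-15, 130, +0.6); to C = (-20, -5, +0.4).
Determinant of the coordinate differences = (-15)·(-5) − (-20)·130 = 2675.
∂h/∂x = [(+0.6)·(-5) − (+0.4)·130] / 2675 = -0.02056
∂h/∂y = [(-15)·(+0.4) − (-20)·(+0.6)] / 2675 = +0.002243
Flow direction (−∇h) has components (+0.02056 E, -0.002243 N).
Azimuth = atan2(E, N) = atan2(+0.02056, -0.002243) = 96.2° ≈ 096°.

096°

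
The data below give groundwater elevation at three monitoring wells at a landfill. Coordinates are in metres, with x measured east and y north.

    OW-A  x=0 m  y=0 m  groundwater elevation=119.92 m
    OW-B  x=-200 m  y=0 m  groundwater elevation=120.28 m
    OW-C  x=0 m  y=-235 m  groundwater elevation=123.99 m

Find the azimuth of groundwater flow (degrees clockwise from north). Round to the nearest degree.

∂h/∂x = (120.28 − 119.92) / (-200 − 0) = -0.001800
∂h/∂y = (123.99 − 119.92) / (-235 − 0) = -0.01732
Flow direction (−∇h) has components (+0.001800 E, +0.01732 N).
Azimuth = atan2(E, N) = atan2(+0.001800, +0.01732) = 5.9° ≈ 006°.

006°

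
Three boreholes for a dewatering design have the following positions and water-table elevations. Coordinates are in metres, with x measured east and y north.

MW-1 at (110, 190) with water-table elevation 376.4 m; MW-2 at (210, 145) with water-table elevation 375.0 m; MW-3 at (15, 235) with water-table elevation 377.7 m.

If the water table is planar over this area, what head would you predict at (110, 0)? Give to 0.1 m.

378.9 m

Taking MW-1 as reference: MW-2−MW-1 = (100, -45, -1.4); MW-3−MW-1 = (-95, 45, +1.3).
Determinant of the coordinate differences = 100·45 − (-95)·(-45) = 225.
∂h/∂x = [(-1.4)·45 − (+1.3)·(-45)] / 225 = -0.02000
∂h/∂y = [100·(+1.3) − (-95)·(-1.4)] / 225 = -0.01333
h(110, 0) = 376.4 + (-0.02000)·(0) + (-0.01333)·(-190) = 376.4 -0.000 +2.533 = 378.933 m.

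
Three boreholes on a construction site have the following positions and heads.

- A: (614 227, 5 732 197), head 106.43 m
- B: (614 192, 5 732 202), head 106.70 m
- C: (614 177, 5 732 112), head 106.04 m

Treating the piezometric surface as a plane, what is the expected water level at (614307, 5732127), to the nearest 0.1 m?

105.3 m

Differences from A: to B (Δx, Δy, Δh) = (-35, 5, +0.27); to C = (-50, -85, -0.39).
Solve a·Δx + b·Δy = Δh: det = (-35)·(-85) − (-50)·5 = 3225.
∂h/∂x = [(+0.27)·(-85) − (-0.39)·5] / 3225 = -0.006512
∂h/∂y = [(-35)·(-0.39) − (-50)·(+0.27)] / 3225 = +0.008419
h(614307, 5732127) = 106.43 + (-0.006512)·(80) + (+0.008419)·(-70) = 106.43 -0.521 -0.589 = 105.320 m.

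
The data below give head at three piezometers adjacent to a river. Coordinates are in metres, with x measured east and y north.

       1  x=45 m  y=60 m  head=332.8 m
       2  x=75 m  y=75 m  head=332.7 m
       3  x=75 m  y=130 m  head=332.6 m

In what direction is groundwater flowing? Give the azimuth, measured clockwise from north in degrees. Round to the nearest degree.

053°

Three-point gradient (reference 1): Δ to 2 = (30, 15, -0.1), Δ to 3 = (30, 70, -0.2).
∂h/∂x = -0.002424, ∂h/∂y = -0.001818 (det = 1650).
Flow direction (−∇h) has components (+0.002424 E, +0.001818 N).
Azimuth = atan2(E, N) = atan2(+0.002424, +0.001818) = 53.1° ≈ 053°.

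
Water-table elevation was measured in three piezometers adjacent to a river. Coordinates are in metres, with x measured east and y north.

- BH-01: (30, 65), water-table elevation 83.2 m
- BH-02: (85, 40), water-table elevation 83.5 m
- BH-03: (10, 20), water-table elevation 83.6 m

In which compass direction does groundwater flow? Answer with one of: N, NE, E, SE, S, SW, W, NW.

N

Taking BH-01 as reference: BH-02−BH-01 = (55, -25, +0.3); BH-03−BH-01 = (-20, -45, +0.4).
Determinant of the coordinate differences = 55·(-45) − (-20)·(-25) = -2975.
∂h/∂x = [(+0.3)·(-45) − (+0.4)·(-25)] / -2975 = +0.001176
∂h/∂y = [55·(+0.4) − (-20)·(+0.3)] / -2975 = -0.009412
Flow = −∇h = (-0.001176 east, +0.009412 north), which points north.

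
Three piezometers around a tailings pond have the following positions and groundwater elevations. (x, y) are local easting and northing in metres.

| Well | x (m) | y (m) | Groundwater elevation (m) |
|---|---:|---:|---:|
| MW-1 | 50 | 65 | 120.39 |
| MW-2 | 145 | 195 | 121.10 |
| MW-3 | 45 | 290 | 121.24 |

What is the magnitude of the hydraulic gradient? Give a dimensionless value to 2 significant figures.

With h = a·x + b·y + c and MW-1 as origin, the differences give:
  95·a + 130·b = +0.71
  (-5)·a + 225·b = +0.85
Eliminate b (×225 and ×130, subtract): 22025·a = 49.250 → a = ∂h/∂x = +0.002236
Back-substitute: b = ∂h/∂y = +0.003827.
|∇h| = √(0.002236² + 0.003827²) = 0.004432

0.0044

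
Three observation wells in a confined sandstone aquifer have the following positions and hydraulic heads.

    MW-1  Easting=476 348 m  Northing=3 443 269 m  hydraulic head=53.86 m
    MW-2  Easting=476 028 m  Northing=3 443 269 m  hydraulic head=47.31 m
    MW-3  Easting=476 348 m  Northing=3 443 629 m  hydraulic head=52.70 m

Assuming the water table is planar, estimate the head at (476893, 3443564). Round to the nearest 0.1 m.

64.1 m

∂h/∂x = (47.31 − 53.86) / (476028 − 476348) = +0.02047
∂h/∂y = (52.70 − 53.86) / (3443629 − 3443269) = -0.003222
h(476893, 3443564) = 53.86 + (+0.02047)·(545) + (-0.003222)·(295) = 53.86 +11.155 -0.951 = 64.065 m.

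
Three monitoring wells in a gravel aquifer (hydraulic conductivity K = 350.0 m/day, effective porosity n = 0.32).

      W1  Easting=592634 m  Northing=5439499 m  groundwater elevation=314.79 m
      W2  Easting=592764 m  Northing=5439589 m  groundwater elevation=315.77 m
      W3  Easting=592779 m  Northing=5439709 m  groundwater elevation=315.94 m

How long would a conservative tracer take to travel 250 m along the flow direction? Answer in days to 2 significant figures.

Taking W1 as reference: W2−W1 = (130, 90, +0.98); W3−W1 = (145, 210, +1.15).
Solve a·Δx + b·Δy = Δh: det = 130·210 − 145·90 = 14250.
∂h/∂x = [(+0.98)·210 − (+1.15)·90] / 14250 = +0.007179
∂h/∂y = [130·(+1.15) − 145·(+0.98)] / 14250 = +0.0005193
|∇h| = √(0.007179² + 0.0005193²) = 0.007198
Seepage velocity v = K·i/n = 350.0 × 0.007198 / 0.32 = 7.873 m/day.
t = 250 / 7.873 = 31.75 days.

32 days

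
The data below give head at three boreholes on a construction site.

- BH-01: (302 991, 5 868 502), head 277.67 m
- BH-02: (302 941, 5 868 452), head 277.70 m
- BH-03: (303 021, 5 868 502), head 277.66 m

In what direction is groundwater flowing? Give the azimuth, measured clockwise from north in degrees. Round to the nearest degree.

Taking BH-01 as reference: BH-02−BH-01 = (-50, -50, +0.03); BH-03−BH-01 = (30, 0, -0.01).
Determinant of the coordinate differences = (-50)·0 − 30·(-50) = 1500.
∂h/∂x = [(+0.03)·0 − (-0.01)·(-50)] / 1500 = -0.0003333
∂h/∂y = [(-50)·(-0.01) − 30·(+0.03)] / 1500 = -0.0002667
Flow direction (−∇h) has components (+0.0003333 E, +0.0002667 N).
Azimuth = atan2(E, N) = atan2(+0.0003333, +0.0002667) = 51.3° ≈ 051°.

051°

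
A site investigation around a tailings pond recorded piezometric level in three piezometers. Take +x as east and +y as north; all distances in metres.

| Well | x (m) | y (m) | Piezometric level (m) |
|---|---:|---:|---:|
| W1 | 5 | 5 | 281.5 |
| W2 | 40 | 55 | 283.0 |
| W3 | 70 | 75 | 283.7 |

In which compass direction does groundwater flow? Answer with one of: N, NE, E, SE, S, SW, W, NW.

With h = a·x + b·y + c and W1 as origin, the differences give:
  35·a + 50·b = +1.5
  65·a + 70·b = +2.2
Eliminate b (×70 and ×50, subtract): -800·a = -5.00 → a = ∂h/∂x = +0.006250
Back-substitute: b = ∂h/∂y = +0.02563.
Flow = −∇h = (-0.006250 east, -0.02563 north), which points south.

S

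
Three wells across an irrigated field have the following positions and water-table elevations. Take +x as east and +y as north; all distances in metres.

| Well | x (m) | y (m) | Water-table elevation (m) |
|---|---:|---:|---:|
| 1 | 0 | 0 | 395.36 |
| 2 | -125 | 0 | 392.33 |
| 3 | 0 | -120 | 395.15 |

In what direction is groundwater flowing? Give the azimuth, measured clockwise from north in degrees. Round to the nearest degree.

∂h/∂x = (392.33 − 395.36) / (-125 − 0) = +0.02424
∂h/∂y = (395.15 − 395.36) / (-120 − 0) = +0.001750
Flow direction (−∇h) has components (-0.02424 E, -0.001750 N).
Azimuth = atan2(E, N) = atan2(-0.02424, -0.001750) = 265.9° ≈ 266°.

266°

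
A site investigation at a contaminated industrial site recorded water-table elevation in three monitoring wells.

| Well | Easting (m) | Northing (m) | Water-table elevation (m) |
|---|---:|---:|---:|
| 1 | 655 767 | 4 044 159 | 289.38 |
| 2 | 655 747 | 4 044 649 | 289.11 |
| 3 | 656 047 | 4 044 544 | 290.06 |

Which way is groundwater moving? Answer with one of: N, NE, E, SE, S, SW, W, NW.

W

Differences from 1: to 2 (Δx, Δy, Δh) = (-20, 490, -0.27); to 3 = (280, 385, +0.68).
Solve a·Δx + b·Δy = Δh: det = (-20)·385 − 280·490 = -144900.
∂h/∂x = [(-0.27)·385 − (+0.68)·490] / -144900 = +0.003017
∂h/∂y = [(-20)·(+0.68) − 280·(-0.27)] / -144900 = -0.0004279
Flow = −∇h = (-0.003017 east, +0.0004279 north), which points west.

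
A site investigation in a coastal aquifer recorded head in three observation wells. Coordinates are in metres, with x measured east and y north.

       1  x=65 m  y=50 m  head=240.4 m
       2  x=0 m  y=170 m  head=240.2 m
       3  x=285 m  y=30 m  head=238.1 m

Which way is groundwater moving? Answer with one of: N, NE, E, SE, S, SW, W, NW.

Differences from 1: to 2 (Δx, Δy, Δh) = (-65, 120, -0.2); to 3 = (220, -20, -2.3).
Solve a·Δx + b·Δy = Δh: det = (-65)·(-20) − 220·120 = -25100.
∂h/∂x = [(-0.2)·(-20) − (-2.3)·120] / -25100 = -0.01116
∂h/∂y = [(-65)·(-2.3) − 220·(-0.2)] / -25100 = -0.007709
Flow = −∇h = (+0.01116 east, +0.007709 north), which points northeast.

NE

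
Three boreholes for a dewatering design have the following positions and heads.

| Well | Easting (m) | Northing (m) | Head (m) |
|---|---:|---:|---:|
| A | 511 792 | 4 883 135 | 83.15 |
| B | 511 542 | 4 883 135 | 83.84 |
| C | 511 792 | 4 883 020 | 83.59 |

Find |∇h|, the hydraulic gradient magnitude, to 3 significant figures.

∂h/∂x = (83.84 − 83.15) / (511542 − 511792) = -0.002760
∂h/∂y = (83.59 − 83.15) / (4883020 − 4883135) = -0.003826
|∇h| = √(-0.002760² + -0.003826²) = 0.004718

0.00472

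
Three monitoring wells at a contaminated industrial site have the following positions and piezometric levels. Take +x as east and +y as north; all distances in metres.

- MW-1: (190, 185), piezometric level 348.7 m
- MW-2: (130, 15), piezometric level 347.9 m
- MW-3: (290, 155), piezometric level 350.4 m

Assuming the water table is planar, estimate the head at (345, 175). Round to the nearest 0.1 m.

Differences from MW-1: to MW-2 (Δx, Δy, Δh) = (-60, -170, -0.8); to MW-3 = (100, -30, +1.7).
Determinant of the coordinate differences = (-60)·(-30) − 100·(-170) = 18800.
∂h/∂x = [(-0.8)·(-30) − (+1.7)·(-170)] / 18800 = +0.01665
∂h/∂y = [(-60)·(+1.7) − 100·(-0.8)] / 18800 = -0.001170
h(345, 175) = 348.7 + (+0.01665)·(155) + (-0.001170)·(-10) = 348.7 +2.581 +0.012 = 351.292 m.

351.3 m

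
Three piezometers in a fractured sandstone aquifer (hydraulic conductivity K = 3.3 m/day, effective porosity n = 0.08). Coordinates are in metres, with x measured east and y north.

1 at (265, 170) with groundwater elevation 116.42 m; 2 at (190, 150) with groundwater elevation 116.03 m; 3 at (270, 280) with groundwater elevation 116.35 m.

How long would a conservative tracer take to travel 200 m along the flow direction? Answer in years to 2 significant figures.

2.4 years

With h = a·x + b·y + c and 1 as origin, the differences give:
  (-75)·a + (-20)·b = -0.39
  5·a + 110·b = -0.07
Eliminate b (×110 and ×(-20), subtract): -8150·a = -44.300 → a = ∂h/∂x = +0.005436
Back-substitute: b = ∂h/∂y = -0.0008834.
|∇h| = √(0.005436² + -0.0008834²) = 0.005507
Seepage velocity v = K·i/n = 3.3 × 0.005507 / 0.08 = 0.2272 m/day.
t = 200 / 0.2272 = 880.3 days = 2.41 years.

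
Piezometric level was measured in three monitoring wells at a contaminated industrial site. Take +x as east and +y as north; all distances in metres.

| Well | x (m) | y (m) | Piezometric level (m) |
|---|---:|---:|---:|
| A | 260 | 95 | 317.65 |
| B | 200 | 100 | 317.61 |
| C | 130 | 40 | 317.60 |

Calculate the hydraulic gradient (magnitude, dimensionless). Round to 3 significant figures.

0.000834

Taking A as reference: B−A = (-60, 5, -0.04); C−A = (-130, -55, -0.05).
Solve a·Δx + b·Δy = Δh: det = (-60)·(-55) − (-130)·5 = 3950.
∂h/∂x = [(-0.04)·(-55) − (-0.05)·5] / 3950 = +0.0006203
∂h/∂y = [(-60)·(-0.05) − (-130)·(-0.04)] / 3950 = -0.0005570
|∇h| = √(0.0006203² + -0.0005570²) = 0.0008337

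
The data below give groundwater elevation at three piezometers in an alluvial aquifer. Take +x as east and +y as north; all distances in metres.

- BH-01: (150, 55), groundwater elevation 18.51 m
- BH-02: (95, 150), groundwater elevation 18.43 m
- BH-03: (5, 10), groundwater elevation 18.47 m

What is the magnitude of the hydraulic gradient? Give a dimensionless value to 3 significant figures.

Differences from BH-01: to BH-02 (Δx, Δy, Δh) = (-55, 95, -0.08); to BH-03 = (-145, -45, -0.04).
Determinant of the coordinate differences = (-55)·(-45) − (-145)·95 = 16250.
∂h/∂x = [(-0.08)·(-45) − (-0.04)·95] / 16250 = +0.0004554
∂h/∂y = [(-55)·(-0.04) − (-145)·(-0.08)] / 16250 = -0.0005785
|∇h| = √(0.0004554² + -0.0005785²) = 0.0007362

0.000736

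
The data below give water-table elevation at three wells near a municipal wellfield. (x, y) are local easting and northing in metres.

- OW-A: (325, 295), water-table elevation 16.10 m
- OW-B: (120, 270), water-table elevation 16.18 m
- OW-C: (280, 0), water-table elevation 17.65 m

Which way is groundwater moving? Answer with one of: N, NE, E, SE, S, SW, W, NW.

Taking OW-A as reference: OW-B−OW-A = (-205, -25, +0.08); OW-C−OW-A = (-45, -295, +1.55).
Solve a·Δx + b·Δy = Δh: det = (-205)·(-295) − (-45)·(-25) = 59350.
∂h/∂x = [(+0.08)·(-295) − (+1.55)·(-25)] / 59350 = +0.0002553
∂h/∂y = [(-205)·(+1.55) − (-45)·(+0.08)] / 59350 = -0.005293
Flow = −∇h = (-0.0002553 east, +0.005293 north), which points north.

N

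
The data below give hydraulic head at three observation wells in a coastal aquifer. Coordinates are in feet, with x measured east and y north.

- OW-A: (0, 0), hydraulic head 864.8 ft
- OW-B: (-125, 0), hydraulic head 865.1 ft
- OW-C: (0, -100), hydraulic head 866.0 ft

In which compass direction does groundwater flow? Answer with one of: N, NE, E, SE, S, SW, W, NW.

N

∂h/∂x = (865.1 − 864.8) / (-125 − 0) = -0.002400
∂h/∂y = (866.0 − 864.8) / (-100 − 0) = -0.01200
Flow = −∇h = (+0.002400 east, +0.01200 north), which points north.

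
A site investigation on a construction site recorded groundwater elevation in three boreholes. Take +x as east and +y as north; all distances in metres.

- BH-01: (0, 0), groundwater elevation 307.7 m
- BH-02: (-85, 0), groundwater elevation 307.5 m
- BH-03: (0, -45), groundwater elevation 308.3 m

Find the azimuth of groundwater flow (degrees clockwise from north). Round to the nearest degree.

∂h/∂x = (307.5 − 307.7) / (-85 − 0) = +0.002353
∂h/∂y = (308.3 − 307.7) / (-45 − 0) = -0.01333
Flow direction (−∇h) has components (-0.002353 E, +0.01333 N).
Azimuth = atan2(E, N) = atan2(-0.002353, +0.01333) = 350.0° ≈ 350°.

350°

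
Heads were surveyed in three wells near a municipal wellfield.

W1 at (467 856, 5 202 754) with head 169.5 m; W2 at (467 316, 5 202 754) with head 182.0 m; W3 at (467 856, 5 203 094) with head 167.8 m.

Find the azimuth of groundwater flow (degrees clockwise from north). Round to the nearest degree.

∂h/∂x = (182.0 − 169.5) / (467316 − 467856) = -0.02315
∂h/∂y = (167.8 − 169.5) / (5203094 − 5202754) = -0.005000
Flow direction (−∇h) has components (+0.02315 E, +0.005000 N).
Azimuth = atan2(E, N) = atan2(+0.02315, +0.005000) = 77.8° ≈ 078°.

078°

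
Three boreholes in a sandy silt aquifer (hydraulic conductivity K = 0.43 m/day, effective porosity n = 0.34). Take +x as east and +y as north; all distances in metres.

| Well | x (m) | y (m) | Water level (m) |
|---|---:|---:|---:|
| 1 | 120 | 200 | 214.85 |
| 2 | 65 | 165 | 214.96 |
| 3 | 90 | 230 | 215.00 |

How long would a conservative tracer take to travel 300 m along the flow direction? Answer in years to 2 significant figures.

Differences from 1: to 2 (Δx, Δy, Δh) = (-55, -35, +0.11); to 3 = (-30, 30, +0.15).
Determinant of the coordinate differences = (-55)·30 − (-30)·(-35) = -2700.
∂h/∂x = [(+0.11)·30 − (+0.15)·(-35)] / -2700 = -0.003167
∂h/∂y = [(-55)·(+0.15) − (-30)·(+0.11)] / -2700 = +0.001833
|∇h| = √(-0.003167² + 0.001833²) = 0.003659
Seepage velocity v = K·i/n = 0.43 × 0.003659 / 0.34 = 0.004628 m/day.
t = 300 / 0.004628 = 6.482e+04 days = 177 years.

180 years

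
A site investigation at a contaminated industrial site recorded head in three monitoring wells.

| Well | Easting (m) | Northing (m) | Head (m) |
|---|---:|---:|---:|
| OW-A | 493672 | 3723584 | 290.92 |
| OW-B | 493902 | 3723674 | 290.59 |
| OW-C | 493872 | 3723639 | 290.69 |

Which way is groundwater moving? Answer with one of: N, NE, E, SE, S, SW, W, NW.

N

Taking OW-A as reference: OW-B−OW-A = (230, 90, -0.33); OW-C−OW-A = (200, 55, -0.23).
Solve a·Δx + b·Δy = Δh: det = 230·55 − 200·90 = -5350.
∂h/∂x = [(-0.33)·55 − (-0.23)·90] / -5350 = -0.0004766
∂h/∂y = [230·(-0.23) − 200·(-0.33)] / -5350 = -0.002449
Flow = −∇h = (+0.0004766 east, +0.002449 north), which points north.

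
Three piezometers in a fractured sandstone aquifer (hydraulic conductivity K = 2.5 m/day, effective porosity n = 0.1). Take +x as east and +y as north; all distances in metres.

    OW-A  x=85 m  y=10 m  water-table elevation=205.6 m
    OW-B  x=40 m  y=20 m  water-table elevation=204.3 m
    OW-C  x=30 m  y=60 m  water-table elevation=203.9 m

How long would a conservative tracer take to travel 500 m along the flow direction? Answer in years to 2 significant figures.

1.9 years

Differences from OW-A: to OW-B (Δx, Δy, Δh) = (-45, 10, -1.3); to OW-C = (-55, 50, -1.7).
Determinant of the coordinate differences = (-45)·50 − (-55)·10 = -1700.
∂h/∂x = [(-1.3)·50 − (-1.7)·10] / -1700 = +0.02824
∂h/∂y = [(-45)·(-1.7) − (-55)·(-1.3)] / -1700 = -0.002941
|∇h| = √(0.02824² + -0.002941²) = 0.02839
Seepage velocity v = K·i/n = 2.5 × 0.02839 / 0.1 = 0.7097 m/day.
t = 500 / 0.7097 = 704.5 days = 1.93 years.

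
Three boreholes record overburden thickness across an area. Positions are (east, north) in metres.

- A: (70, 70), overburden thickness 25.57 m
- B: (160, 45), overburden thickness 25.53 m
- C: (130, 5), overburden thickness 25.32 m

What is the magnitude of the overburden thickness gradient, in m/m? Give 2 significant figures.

Taking A as reference: B−A = (90, -25, -0.04); C−A = (60, -65, -0.25).
Solve a·Δx + b·Δy = Δd: det = 90·(-65) − 60·(-25) = -4350.
∂d/∂x = [(-0.04)·(-65) − (-0.25)·(-25)] / -4350 = +0.0008391
∂d/∂y = [90·(-0.25) − 60·(-0.04)] / -4350 = +0.004621
|∇f| = √(0.0008391² + 0.004621²) = 0.004697 m/m

0.0047 m/m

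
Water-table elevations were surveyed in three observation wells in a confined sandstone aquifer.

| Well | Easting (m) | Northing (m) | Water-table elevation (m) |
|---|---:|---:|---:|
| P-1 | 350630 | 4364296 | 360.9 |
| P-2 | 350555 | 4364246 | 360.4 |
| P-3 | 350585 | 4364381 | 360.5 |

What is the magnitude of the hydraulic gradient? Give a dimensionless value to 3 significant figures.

Taking P-1 as reference: P-2−P-1 = (-75, -50, -0.5); P-3−P-1 = (-45, 85, -0.4).
Determinant of the coordinate differences = (-75)·85 − (-45)·(-50) = -8625.
∂h/∂x = [(-0.5)·85 − (-0.4)·(-50)] / -8625 = +0.007246
∂h/∂y = [(-75)·(-0.4) − (-45)·(-0.5)] / -8625 = -0.0008696
|∇h| = √(0.007246² + -0.0008696²) = 0.007298

0.00730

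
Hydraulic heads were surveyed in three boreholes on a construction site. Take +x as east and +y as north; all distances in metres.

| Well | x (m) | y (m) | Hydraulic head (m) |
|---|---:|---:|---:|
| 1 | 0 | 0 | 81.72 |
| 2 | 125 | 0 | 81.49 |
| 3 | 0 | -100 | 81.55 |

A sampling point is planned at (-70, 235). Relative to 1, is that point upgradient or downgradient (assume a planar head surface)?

∂h/∂x = (81.49 − 81.72) / (125 − 0) = -0.001840
∂h/∂y = (81.55 − 81.72) / (-100 − 0) = +0.001700
Head at (-70, 235) = 81.72 + (-0.001840)·(-70) + (+0.001700)·(235) = 82.25 m.
That is higher than the 81.72 m at 1, so the point is upgradient.

upgradient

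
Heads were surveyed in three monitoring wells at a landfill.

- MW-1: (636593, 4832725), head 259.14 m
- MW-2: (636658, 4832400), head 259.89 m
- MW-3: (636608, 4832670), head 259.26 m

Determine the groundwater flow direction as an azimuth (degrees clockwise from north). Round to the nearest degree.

033°

Differences from MW-1: to MW-2 (Δx, Δy, Δh) = (65, -325, +0.75); to MW-3 = (15, -55, +0.12).
Determinant of the coordinate differences = 65·(-55) − 15·(-325) = 1300.
∂h/∂x = [(+0.75)·(-55) − (+0.12)·(-325)] / 1300 = -0.001731
∂h/∂y = [65·(+0.12) − 15·(+0.75)] / 1300 = -0.002654
Flow direction (−∇h) has components (+0.001731 E, +0.002654 N).
Azimuth = atan2(E, N) = atan2(+0.001731, +0.002654) = 33.1° ≈ 033°.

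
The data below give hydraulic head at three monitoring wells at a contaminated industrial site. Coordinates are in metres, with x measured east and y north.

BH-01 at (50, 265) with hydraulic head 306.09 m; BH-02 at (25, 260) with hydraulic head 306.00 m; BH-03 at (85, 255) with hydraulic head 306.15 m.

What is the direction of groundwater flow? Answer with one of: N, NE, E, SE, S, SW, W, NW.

SW

Differences from BH-01: to BH-02 (Δx, Δy, Δh) = (-25, -5, -0.09); to BH-03 = (35, -10, +0.06).
Solve a·Δx + b·Δy = Δh: det = (-25)·(-10) − 35·(-5) = 425.
∂h/∂x = [(-0.09)·(-10) − (+0.06)·(-5)] / 425 = +0.002824
∂h/∂y = [(-25)·(+0.06) − 35·(-0.09)] / 425 = +0.003882
Flow = −∇h = (-0.002824 east, -0.003882 north), which points southwest.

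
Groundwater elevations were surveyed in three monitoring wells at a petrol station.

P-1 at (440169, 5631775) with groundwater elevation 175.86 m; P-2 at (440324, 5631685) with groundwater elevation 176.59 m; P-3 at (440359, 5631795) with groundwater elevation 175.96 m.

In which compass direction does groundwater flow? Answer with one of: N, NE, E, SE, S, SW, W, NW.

N

With h = a·x + b·y + c and P-1 as origin, the differences give:
  155·a + (-90)·b = +0.73
  190·a + 20·b = +0.10
Eliminate b (×20 and ×(-90), subtract): 20200·a = 23.600 → a = ∂h/∂x = +0.001168
Back-substitute: b = ∂h/∂y = -0.006099.
Flow = −∇h = (-0.001168 east, +0.006099 north), which points north.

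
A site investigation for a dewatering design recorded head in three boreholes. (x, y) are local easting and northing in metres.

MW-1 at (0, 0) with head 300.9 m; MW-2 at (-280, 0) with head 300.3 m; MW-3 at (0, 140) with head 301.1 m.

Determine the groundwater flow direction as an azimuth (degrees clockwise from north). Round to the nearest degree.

236°

∂h/∂x = (300.3 − 300.9) / (-280 − 0) = +0.002143
∂h/∂y = (301.1 − 300.9) / (140 − 0) = +0.001429
Flow direction (−∇h) has components (-0.002143 E, -0.001429 N).
Azimuth = atan2(E, N) = atan2(-0.002143, -0.001429) = 236.3° ≈ 236°.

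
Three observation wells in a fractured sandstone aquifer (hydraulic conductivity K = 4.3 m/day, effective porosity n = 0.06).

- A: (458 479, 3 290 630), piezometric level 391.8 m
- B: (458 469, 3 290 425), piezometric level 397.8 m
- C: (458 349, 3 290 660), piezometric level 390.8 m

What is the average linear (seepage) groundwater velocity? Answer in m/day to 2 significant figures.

2.1 m/day

With h = a·x + b·y + c and A as origin, the differences give:
  (-10)·a + (-205)·b = +6.0
  (-130)·a + 30·b = -1.0
Eliminate b (×30 and ×(-205), subtract): -26950·a = -25.00 → a = ∂h/∂x = +0.0009276
Back-substitute: b = ∂h/∂y = -0.02931.
|∇h| = √(0.0009276² + -0.02931²) = 0.02932
Seepage velocity v = K·i/n = 4.3 × 0.02932 / 0.06 = 2.101 m/day.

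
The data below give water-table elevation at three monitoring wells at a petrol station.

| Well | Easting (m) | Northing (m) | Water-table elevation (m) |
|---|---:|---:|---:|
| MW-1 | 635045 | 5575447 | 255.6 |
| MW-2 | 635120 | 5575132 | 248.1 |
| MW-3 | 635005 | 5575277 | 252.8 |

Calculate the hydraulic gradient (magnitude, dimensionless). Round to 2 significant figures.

Differences from MW-1: to MW-2 (Δx, Δy, Δh) = (75, -315, -7.5); to MW-3 = (-40, -170, -2.8).
Determinant of the coordinate differences = 75·(-170) − (-40)·(-315) = -25350.
∂h/∂x = [(-7.5)·(-170) − (-2.8)·(-315)] / -25350 = -0.01550
∂h/∂y = [75·(-2.8) − (-40)·(-7.5)] / -25350 = +0.02012
|∇h| = √(-0.01550² + 0.02012²) = 0.0254

0.025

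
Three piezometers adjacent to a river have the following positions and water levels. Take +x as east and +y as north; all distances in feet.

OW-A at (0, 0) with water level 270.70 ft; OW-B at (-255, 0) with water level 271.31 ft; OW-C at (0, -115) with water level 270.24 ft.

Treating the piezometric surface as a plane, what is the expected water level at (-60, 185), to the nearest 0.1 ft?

271.6 ft

∂h/∂x = (271.31 − 270.70) / (-255 − 0) = -0.002392
∂h/∂y = (270.24 − 270.70) / (-115 − 0) = +0.004000
h(-60, 185) = 270.70 + (-0.002392)·(-60) + (+0.004000)·(185) = 270.70 +0.144 +0.740 = 271.584 ft.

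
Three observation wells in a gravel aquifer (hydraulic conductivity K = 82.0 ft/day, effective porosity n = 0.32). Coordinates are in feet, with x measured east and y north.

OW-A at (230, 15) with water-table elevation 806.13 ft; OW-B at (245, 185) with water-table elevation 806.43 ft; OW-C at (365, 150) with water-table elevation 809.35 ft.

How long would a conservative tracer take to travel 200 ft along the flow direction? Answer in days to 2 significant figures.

32 days

With h = a·x + b·y + c and OW-A as origin, the differences give:
  15·a + 170·b = +0.30
  135·a + 135·b = +3.22
Eliminate b (×135 and ×170, subtract): -20925·a = -506.900 → a = ∂h/∂x = +0.02422
Back-substitute: b = ∂h/∂y = -0.0003728.
|∇h| = √(0.02422² + -0.0003728²) = 0.02422
Seepage velocity v = K·i/n = 82.0 × 0.02422 / 0.32 = 6.206 ft/day.
t = 200 / 6.206 = 32.23 days.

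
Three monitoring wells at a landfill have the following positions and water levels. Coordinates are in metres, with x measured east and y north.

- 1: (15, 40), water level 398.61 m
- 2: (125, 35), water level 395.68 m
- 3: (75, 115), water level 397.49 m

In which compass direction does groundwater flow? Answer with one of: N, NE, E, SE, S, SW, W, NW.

E

With h = a·x + b·y + c and 1 as origin, the differences give:
  110·a + (-5)·b = -2.93
  60·a + 75·b = -1.12
Eliminate b (×75 and ×(-5), subtract): 8550·a = -225.350 → a = ∂h/∂x = -0.02636
Back-substitute: b = ∂h/∂y = +0.006152.
Flow = −∇h = (+0.02636 east, -0.006152 north), which points east.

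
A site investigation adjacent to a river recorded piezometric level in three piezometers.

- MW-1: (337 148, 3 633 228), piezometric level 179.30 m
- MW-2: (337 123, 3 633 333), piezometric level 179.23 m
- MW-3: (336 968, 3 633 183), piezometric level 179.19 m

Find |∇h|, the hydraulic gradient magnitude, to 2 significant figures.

0.00088

With h = a·x + b·y + c and MW-1 as origin, the differences give:
  (-25)·a + 105·b = -0.07
  (-180)·a + (-45)·b = -0.11
Eliminate b (×(-45) and ×105, subtract): 20025·a = 14.700 → a = ∂h/∂x = +0.0007341
Back-substitute: b = ∂h/∂y = -0.0004919.
|∇h| = √(0.0007341² + -0.0004919²) = 0.0008837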